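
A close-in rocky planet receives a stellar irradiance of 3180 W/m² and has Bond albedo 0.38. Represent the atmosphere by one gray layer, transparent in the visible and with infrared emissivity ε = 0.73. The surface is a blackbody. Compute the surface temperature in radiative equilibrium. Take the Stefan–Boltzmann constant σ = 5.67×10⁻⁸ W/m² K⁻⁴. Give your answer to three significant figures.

342 K

At the top of the atmosphere, σT_e⁴ = S(1−α)/4 = 492.9 W/m², giving T_e = 305.3 K.
For a single slab of emissivity ε, T_s⁴ = 2T_e⁴/(2−ε); thus T_s = 305.3·(1.575)^(1/4) = 342.1 K.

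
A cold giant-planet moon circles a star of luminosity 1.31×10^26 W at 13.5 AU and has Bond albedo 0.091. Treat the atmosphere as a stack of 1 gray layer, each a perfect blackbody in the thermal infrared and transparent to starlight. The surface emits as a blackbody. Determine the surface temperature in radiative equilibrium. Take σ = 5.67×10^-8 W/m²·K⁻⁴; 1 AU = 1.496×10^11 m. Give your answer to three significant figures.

d = 13.5 × 1.496×10^11 m = 2.020×10^12 m.
Flux at the orbit: S = L/(4πd²) = 1.31×10^26/(4π·(2.02×10^12)²) = 2.556 W/m².
OLR = S(1−α)/4 = 0.5808 W/m²; the top layer radiates at T_e = 56.57 K.
With N = 1 opaque layers, T_s = (N+1)^(1/4)·T_e = 2^(1/4)·56.57 = 67.28 K.

67.3 K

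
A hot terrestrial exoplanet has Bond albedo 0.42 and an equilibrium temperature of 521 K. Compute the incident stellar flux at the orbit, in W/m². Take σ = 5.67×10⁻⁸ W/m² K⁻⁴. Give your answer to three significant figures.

28800 W/m²

Invert the energy balance for S: S = 4σT⁴/(1−α).
σT⁴ = 5.67×10⁻⁸·(521)⁴ = 4178 W/m².
S = 4·4178/0.58 = 28810 W/m².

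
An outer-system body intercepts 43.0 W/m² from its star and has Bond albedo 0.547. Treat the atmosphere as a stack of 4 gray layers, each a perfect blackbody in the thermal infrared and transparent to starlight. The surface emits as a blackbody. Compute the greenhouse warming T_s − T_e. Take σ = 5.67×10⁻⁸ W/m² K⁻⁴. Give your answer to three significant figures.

OLR = S(1−α)/4 = 4.870 W/m²; the top layer radiates at T_e = 96.27 K.
Surface: T_s = (5)^¼·T_e = 144.0 K.
Warming: T_s − T_e = 47.69 K.

47.7 kelvin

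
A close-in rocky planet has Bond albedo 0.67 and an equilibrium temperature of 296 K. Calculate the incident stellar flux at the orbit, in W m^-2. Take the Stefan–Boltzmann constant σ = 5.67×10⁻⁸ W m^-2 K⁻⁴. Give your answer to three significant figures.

5280 W m^-2

Invert the energy balance for S: S = 4σT⁴/(1−α).
σT⁴ = 5.67×10⁻⁸·(296)⁴ = 435.3 W m^-2.
So S = 4×435.3/(1−0.67) = 5276 W m^-2.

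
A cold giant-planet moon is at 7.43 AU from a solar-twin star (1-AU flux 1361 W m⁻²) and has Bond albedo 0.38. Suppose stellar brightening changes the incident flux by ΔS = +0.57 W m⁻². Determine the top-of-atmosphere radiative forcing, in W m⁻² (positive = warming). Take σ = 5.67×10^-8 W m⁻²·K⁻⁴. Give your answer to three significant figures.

0.0883 W m⁻²

Flux at the orbit: S = 1361/(7.43)² = 24.65 W m⁻².
Only a fraction (1−α) is absorbed and it's spread over 4πR², so ΔF = (1−α)ΔS/4 = 0.08835 W m⁻².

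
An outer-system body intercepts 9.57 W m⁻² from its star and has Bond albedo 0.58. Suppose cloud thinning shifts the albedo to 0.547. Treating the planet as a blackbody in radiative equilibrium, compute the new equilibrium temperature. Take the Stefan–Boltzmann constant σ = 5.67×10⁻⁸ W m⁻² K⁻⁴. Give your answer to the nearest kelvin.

New equilibrium: T₂ = [(1−0.547)·9.570/(4σ)]^(1/4) = 66.12 K.

66 kelvin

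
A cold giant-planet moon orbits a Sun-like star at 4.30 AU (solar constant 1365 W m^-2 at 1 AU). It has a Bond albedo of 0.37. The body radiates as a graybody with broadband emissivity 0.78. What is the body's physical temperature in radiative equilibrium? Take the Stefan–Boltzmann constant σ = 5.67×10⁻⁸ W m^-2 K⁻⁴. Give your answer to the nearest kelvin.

127 K

By the inverse-square law, S = 1365/4.30² = 73.82 W m^-2.
Absorbed flux (global mean): S(1−α)/4 = 73.82·0.63/4 = 11.63 W m^-2.
Radiative balance εσT⁴ = 11.63 gives T = [11.63/(0.78·σ)]^(1/4) = 127.3 K.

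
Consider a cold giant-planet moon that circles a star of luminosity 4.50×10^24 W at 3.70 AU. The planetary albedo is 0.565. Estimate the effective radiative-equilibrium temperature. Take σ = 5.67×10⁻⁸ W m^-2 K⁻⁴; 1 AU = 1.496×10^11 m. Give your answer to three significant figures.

38.7 K

Orbital distance: d = 3.70 AU = 5.535×10^11 m.
Flux at the orbit: S = L/(4πd²) = 4.50×10^24/(4π·(5.54×10^11)²) = 1.169 W m^-2.
Averaging over the sphere, the absorbed flux is S(1−α)/4 = 0.1271 W m^-2.
Balancing against σT⁴: T = (0.1271/5.67×10⁻⁸)^(1/4) = 38.69 K.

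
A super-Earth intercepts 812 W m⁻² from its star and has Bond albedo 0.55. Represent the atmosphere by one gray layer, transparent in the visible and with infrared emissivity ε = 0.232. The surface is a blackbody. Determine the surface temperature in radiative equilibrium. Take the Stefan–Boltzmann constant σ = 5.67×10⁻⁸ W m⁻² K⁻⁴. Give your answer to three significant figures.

Effective emission temperature (TOA balance): σT_e⁴ = S(1−α)/4 = 91.35 W m⁻² → T_e = 200.3 K.
For a single slab of emissivity ε, T_s⁴ = 2T_e⁴/(2−ε); thus T_s = 200.3·(1.131)^(1/4) = 206.6 K.

207 kelvin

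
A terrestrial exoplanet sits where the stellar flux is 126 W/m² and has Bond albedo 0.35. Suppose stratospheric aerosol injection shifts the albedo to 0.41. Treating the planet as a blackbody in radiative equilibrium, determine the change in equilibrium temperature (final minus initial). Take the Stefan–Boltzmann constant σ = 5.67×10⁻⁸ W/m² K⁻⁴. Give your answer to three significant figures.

Initial: T₁ = [S(1−0.35)/(4σ)]^(1/4) = 137.9 K.
Final:   T₂ = [S(1−0.41)/(4σ)]^(1/4) = 134.6 K.
Change: 134.6 − 137.9 = -3.298 K.

-3.30 K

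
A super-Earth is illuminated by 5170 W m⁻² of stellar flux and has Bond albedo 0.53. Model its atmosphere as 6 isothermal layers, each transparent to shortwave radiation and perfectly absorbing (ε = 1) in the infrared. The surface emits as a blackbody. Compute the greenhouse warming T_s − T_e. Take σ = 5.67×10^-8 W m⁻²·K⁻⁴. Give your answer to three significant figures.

The effective emission temperature is T_e = [S(1−α)/(4σ)]^¼ = 321.7 K.
T_s = (N+1)^(1/4)·T_e = 523.3 K.
So the greenhouse effect raises the surface by 523.3 − 321.7 = 201.6 K.

202 K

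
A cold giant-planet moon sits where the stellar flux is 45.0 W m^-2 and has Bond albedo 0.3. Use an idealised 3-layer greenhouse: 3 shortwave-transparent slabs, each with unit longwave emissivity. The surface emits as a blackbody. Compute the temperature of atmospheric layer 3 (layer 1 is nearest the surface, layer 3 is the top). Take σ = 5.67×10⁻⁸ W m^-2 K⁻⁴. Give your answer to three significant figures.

109 kelvin

Top-of-atmosphere balance: σT_e⁴ = S(1−α)/4 = 7.875 W m^-2 → T_e = 108.6 K.
In the N-layer model, layer k (counted from the surface) has T_k = (N+1−k)^(1/4)·T_e.
With k = 3: T_3 = (3+1−3)^¼·108.6 K = 108.6 K.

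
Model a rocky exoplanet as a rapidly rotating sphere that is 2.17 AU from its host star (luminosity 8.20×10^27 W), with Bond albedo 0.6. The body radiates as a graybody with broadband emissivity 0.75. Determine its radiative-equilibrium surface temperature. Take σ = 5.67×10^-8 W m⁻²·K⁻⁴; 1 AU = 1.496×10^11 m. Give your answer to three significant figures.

d = 2.17 × 1.496×10^11 m = 3.246×10^11 m.
Flux at the orbit: S = L/(4πd²) = 8.20×10^27/(4π·(3.25×10^11)²) = 6192 W m⁻².
The planet absorbs (1−α)S over its disc πR² and re-emits over 4πR², so the mean absorbed flux is (1−0.6)·6192/4 = 619.2 W m⁻².
Radiative balance εσT⁴ = 619.2 gives T = [619.2/(0.75·σ)]^(1/4) = 347.4 K.

347 kelvin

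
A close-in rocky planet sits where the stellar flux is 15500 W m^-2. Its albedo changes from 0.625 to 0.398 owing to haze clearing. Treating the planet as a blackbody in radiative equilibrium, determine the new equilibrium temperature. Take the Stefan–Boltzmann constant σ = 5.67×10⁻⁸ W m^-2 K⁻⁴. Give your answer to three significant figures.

New equilibrium: T₂ = [(1−0.398)·15500/(4σ)]^(1/4) = 450.4 K.

450 K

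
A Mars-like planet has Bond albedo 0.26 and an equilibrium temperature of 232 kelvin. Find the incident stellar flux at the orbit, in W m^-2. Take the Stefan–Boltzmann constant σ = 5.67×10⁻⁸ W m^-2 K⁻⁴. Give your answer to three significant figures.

Invert the energy balance for S: S = 4σT⁴/(1−α).
σT⁴ = 5.67×10⁻⁸·(232)⁴ = 164.3 W m^-2.
S = 4·164.3/0.74 = 887.9 W m^-2.

888 W m^-2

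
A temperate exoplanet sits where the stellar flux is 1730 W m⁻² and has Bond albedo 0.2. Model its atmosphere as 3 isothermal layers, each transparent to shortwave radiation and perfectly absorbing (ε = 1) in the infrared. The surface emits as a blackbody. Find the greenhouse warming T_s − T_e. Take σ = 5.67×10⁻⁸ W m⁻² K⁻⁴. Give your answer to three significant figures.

OLR = S(1−α)/4 = 346.0 W m⁻²; the top layer radiates at T_e = 279.5 K.
T_s = (N+1)^(1/4)·T_e = 395.3 K.
Warming: T_s − T_e = 115.8 K.

116 K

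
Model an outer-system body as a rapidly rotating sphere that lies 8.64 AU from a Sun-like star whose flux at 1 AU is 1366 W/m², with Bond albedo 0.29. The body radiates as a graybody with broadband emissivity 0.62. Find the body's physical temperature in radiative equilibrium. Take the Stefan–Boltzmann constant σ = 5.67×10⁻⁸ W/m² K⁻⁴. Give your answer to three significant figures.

98.0 kelvin

By the inverse-square law, S = 1366/8.64² = 18.30 W/m².
Averaging over the sphere, the absorbed flux is S(1−α)/4 = 3.248 W/m².
Equating to εσT⁴ with ε = 0.62: T = (3.248/0.62σ)^(1/4) = 98.04 K.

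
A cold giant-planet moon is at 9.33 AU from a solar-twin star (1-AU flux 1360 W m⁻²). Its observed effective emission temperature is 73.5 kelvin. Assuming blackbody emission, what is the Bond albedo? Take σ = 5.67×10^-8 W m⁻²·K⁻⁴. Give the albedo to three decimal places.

By the inverse-square law, S = 1360/9.33² = 15.62 W m⁻².
Energy balance: S(1−α)/4 = σT⁴, so 1−α = 4σT⁴/S.
σT⁴ = 1.655 W m⁻², so 4σT⁴ = 6.619 W m⁻².
1−α = 6.619/15.62 = 0.4237, so α = 0.5763.

0.576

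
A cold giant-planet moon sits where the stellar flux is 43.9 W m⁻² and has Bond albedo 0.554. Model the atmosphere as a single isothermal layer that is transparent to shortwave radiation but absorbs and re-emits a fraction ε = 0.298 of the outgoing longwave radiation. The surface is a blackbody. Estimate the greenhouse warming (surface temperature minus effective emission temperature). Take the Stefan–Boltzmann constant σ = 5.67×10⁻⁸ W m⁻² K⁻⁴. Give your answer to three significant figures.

3.97 K

At the top of the atmosphere, σT_e⁴ = S(1−α)/4 = 4.895 W m⁻², giving T_e = 96.39 K.
For a single slab of emissivity ε, T_s⁴ = 2T_e⁴/(2−ε); thus T_s = 96.39·(1.175)^(1/4) = 100.4 K.
T_s − T_e = 100.4 − 96.39 = 3.968 K.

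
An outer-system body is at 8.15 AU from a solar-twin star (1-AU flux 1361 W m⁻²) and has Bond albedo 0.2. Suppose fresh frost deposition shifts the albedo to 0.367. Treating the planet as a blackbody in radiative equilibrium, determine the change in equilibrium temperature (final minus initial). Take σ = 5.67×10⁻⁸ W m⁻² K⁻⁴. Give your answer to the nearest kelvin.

By the inverse-square law, S = 1361/8.15² = 20.49 W m⁻².
Before: T₁ = [20.49·0.8/(4σ)]^(1/4) = 92.20 K.
Final:   T₂ = [S(1−0.367)/(4σ)]^(1/4) = 86.96 K.
ΔT = T₂ − T₁ = -5.242 K.

-5 K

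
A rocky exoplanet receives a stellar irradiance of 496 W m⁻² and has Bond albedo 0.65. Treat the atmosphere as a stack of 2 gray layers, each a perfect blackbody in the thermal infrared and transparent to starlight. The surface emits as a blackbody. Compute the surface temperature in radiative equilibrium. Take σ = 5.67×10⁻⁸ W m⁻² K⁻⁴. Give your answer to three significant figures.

219 K

OLR = S(1−α)/4 = 43.40 W m⁻²; the top layer radiates at T_e = 166.3 K.
With N = 2 opaque layers, T_s = (N+1)^(1/4)·T_e = 3^(1/4)·166.3 = 218.9 K.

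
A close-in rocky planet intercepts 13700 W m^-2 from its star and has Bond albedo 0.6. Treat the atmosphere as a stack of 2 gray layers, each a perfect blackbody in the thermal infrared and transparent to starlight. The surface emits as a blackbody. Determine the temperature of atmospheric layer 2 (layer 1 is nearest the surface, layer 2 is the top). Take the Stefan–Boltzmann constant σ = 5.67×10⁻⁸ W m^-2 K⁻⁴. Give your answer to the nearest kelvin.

OLR = S(1−α)/4 = 1370 W m^-2; the top layer radiates at T_e = 394.3 K.
In the N-layer model, layer k (counted from the surface) has T_k = (N+1−k)^(1/4)·T_e.
T_2 = (1)^(1/4)·394.3 = 394.3 K.

394 K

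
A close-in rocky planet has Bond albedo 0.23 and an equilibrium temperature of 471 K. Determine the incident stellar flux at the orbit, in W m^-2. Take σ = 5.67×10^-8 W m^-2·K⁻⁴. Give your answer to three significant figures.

14500 W m^-2

Invert the energy balance for S: S = 4σT⁴/(1−α).
σT⁴ = 5.67×10⁻⁸·(471)⁴ = 2790 W m^-2.
S = 4·2790/0.77 = 14500 W m^-2.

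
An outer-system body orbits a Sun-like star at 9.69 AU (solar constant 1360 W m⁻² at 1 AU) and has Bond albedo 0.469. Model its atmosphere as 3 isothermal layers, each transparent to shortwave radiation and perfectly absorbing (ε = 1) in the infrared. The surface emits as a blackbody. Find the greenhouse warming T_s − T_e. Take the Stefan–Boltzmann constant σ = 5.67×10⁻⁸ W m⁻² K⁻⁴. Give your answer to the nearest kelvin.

By the inverse-square law, S = 1360/9.69² = 14.48 W m⁻².
OLR = S(1−α)/4 = 1.923 W m⁻²; the top layer radiates at T_e = 76.31 K.
T_s = (N+1)^(1/4)·T_e = 107.9 K.
So the greenhouse effect raises the surface by 107.9 − 76.31 = 31.61 K.

32 K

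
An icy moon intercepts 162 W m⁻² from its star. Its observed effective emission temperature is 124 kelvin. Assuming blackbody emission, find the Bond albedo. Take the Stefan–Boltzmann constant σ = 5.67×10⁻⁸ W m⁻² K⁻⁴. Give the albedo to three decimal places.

Rearranging the radiative balance, α = 1 − 4σT⁴/S.
σT⁴ = 13.41 W m⁻², so 4σT⁴ = 53.62 W m⁻².
1−α = 53.62/162.0 = 0.3310, so α = 0.6690.

0.669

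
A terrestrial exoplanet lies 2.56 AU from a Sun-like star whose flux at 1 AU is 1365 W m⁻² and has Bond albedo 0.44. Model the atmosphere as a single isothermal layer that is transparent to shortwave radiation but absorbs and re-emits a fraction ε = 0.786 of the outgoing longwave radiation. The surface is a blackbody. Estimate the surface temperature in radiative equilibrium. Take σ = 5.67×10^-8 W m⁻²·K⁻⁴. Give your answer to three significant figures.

171 kelvin

Flux at the orbit: S = 1365/(2.56)² = 208.3 W m⁻².
Effective emission temperature (TOA balance): σT_e⁴ = S(1−α)/4 = 29.16 W m⁻² → T_e = 150.6 K.
Surface balance with a leaky layer gives σT_s⁴ = σT_e⁴·2/(2−ε), so T_s = T_e·[2/(2−0.786)]^(1/4) = 170.6 K.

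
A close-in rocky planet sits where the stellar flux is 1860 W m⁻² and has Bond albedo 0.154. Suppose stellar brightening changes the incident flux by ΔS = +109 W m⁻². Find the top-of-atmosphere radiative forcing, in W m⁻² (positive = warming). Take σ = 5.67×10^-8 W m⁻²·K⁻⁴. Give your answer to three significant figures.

23.1 W m⁻²

Only a fraction (1−α) is absorbed and it's spread over 4πR², so ΔF = (1−α)ΔS/4 = 23.05 W m⁻².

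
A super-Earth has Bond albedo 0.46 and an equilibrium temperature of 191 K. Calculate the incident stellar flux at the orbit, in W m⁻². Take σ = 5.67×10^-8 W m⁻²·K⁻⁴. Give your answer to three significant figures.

559 W m⁻²

From S(1−α)/4 = σT⁴: S = 4σT⁴/(1−α).
The emitted flux is σT⁴ = 75.46 W m⁻².
S = 4·75.46/0.54 = 559.0 W m⁻².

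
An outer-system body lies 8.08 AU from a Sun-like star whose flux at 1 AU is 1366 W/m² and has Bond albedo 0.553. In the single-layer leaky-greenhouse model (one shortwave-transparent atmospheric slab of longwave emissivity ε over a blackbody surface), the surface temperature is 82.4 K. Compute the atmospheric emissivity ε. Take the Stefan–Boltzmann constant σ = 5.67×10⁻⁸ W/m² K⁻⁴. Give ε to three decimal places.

0.211

Irradiance scales as 1/d², so S = 1366 W/m² × (1/8.08)² = 20.92 W/m².
TOA balance gives T_e = 80.14 K.
Inverting T_s⁴ = 2T_e⁴/(2−ε): (T_e/T_s)⁴ = 0.8945, so ε = 2(1 − 0.8945) = 0.2110.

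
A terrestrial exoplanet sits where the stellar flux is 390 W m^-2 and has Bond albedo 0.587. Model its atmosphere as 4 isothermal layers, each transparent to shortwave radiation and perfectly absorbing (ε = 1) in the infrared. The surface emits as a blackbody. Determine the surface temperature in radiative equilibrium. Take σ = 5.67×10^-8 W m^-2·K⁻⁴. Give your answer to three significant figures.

The effective emission temperature is T_e = [S(1−α)/(4σ)]^¼ = 163.2 K.
With N = 4 opaque layers, T_s = (N+1)^(1/4)·T_e = 5^(1/4)·163.2 = 244.1 K.

244 K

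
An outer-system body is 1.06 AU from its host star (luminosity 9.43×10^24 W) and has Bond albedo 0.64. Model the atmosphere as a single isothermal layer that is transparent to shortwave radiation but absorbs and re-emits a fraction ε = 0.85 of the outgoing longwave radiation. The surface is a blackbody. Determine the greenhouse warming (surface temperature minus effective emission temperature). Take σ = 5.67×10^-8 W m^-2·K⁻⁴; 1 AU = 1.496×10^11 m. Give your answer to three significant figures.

12.3 kelvin

Orbital distance: d = 1.06 AU = 1.586×10^11 m.
Spreading L over a sphere of radius d: S = 9.43×10^24/(4π·1.59×10^11²) = 29.84 W m^-2.
The planet radiates to space at T_e = [S(1−α)/(4σ)]^(1/4) = 82.96 K.
For a single slab of emissivity ε, T_s⁴ = 2T_e⁴/(2−ε); thus T_s = 82.96·(1.739)^(1/4) = 95.27 K.
Greenhouse warming: T_s − T_e = 12.31 K.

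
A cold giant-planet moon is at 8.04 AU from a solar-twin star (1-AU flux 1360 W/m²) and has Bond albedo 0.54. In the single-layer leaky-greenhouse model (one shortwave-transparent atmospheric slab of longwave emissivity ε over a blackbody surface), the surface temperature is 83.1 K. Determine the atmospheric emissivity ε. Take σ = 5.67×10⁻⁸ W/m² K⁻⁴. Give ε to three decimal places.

0.210

By the inverse-square law, S = 1360/8.04² = 21.04 W/m².
TOA balance gives T_e = 80.82 K.
Since (2−ε)/2 = (T_e/T_s)⁴ = 0.8948, ε = 0.2104.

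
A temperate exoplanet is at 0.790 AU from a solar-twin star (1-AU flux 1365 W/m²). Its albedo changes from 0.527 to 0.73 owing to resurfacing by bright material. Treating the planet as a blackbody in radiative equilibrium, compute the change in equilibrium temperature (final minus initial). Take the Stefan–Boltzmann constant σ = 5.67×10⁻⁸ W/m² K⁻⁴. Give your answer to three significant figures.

-34.0 K

Irradiance scales as 1/d², so S = 1365 W/m² × (1/0.790)² = 2187 W/m².
With α = 0.527, T₁ = 259.9 K.
With α = 0.73, T₂ = 225.9 K.
ΔT = T₂ − T₁ = -33.99 K.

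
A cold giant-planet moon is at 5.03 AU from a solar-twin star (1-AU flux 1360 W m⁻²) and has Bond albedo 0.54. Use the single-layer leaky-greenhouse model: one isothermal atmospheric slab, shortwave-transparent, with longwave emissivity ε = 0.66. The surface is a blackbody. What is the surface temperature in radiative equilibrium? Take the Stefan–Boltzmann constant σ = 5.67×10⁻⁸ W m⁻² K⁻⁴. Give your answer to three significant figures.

113 K

Irradiance scales as 1/d², so S = 1360 W m⁻² × (1/5.03)² = 53.75 W m⁻².
Effective emission temperature (TOA balance): σT_e⁴ = S(1−α)/4 = 6.182 W m⁻² → T_e = 102.2 K.
For a single slab of emissivity ε, T_s⁴ = 2T_e⁴/(2−ε); thus T_s = 102.2·(1.493)^(1/4) = 112.9 K.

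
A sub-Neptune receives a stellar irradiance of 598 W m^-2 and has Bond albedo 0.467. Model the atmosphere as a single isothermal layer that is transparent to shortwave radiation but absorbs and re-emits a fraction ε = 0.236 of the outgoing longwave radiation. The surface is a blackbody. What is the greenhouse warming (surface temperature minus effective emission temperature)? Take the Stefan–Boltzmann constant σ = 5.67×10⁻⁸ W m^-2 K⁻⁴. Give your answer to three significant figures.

At the top of the atmosphere, σT_e⁴ = S(1−α)/4 = 79.68 W m^-2, giving T_e = 193.6 K.
The surface balance (absorbed SW + ε·downward IR = σT_s⁴) with T_a⁴ = T_s⁴/2 reduces to T_s = T_e·[2/(2−ε)]^¼ = 199.8 K.
The atmosphere warms the surface by 6.174 K.

6.17 kelvin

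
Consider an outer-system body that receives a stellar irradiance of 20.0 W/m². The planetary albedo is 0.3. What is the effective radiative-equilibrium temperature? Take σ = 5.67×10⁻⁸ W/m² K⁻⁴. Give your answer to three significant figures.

88.6 kelvin

The planet absorbs (1−α)S over its disc πR² and re-emits over 4πR², so the mean absorbed flux is (1−0.3)·20.00/4 = 3.500 W/m².
Balancing against σT⁴: T = (3.500/5.67×10⁻⁸)^(1/4) = 88.64 K.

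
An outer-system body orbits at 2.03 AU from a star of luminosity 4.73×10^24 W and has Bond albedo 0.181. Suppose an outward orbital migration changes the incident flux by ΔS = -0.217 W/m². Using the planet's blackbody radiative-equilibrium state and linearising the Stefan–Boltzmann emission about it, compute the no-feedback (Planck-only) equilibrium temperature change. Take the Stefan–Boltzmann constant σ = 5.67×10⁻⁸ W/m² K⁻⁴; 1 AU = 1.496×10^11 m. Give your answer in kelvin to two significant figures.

-0.82 K

Orbital distance: d = 2.03 AU = 3.037×10^11 m.
Spreading L over a sphere of radius d: S = 4.73×10^24/(4π·3.04×10^11²) = 4.081 W/m².
The baseline emission temperature is T_e = 61.96 K.
ΔF = Δ[S(1−α)]/4 = (1−0.181)·-0.217/4 = -0.04443 W/m².
Planck response: λ_P = 4σT_e³ = 4·5.67×10⁻⁸·(61.96)³ = 0.05395 W/m²/K.
So ΔT₀ = -0.04443/0.05395 = -0.824 K.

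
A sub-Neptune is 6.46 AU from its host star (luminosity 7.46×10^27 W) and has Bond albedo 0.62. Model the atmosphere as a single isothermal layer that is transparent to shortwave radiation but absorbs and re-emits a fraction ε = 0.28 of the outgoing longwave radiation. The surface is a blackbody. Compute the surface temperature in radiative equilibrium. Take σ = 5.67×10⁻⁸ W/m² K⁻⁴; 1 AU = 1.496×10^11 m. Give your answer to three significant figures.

188 kelvin

d = 6.46 × 1.496×10^11 m = 9.664×10^11 m.
Spreading L over a sphere of radius d: S = 7.46×10^27/(4π·9.66×10^11²) = 635.6 W/m².
Effective emission temperature (TOA balance): σT_e⁴ = S(1−α)/4 = 60.38 W/m² → T_e = 180.6 K.
The surface balance (absorbed SW + ε·downward IR = σT_s⁴) with T_a⁴ = T_s⁴/2 reduces to T_s = T_e·[2/(2−ε)]^¼ = 187.6 K.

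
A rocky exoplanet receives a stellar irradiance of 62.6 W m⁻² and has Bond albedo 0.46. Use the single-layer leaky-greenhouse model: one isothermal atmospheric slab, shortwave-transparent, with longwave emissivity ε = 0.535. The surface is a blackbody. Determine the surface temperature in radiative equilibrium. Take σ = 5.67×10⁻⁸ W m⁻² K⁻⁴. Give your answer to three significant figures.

119 K

The planet radiates to space at T_e = [S(1−α)/(4σ)]^(1/4) = 110.5 K.
Surface balance with a leaky layer gives σT_s⁴ = σT_e⁴·2/(2−ε), so T_s = T_e·[2/(2−0.535)]^(1/4) = 119.4 K.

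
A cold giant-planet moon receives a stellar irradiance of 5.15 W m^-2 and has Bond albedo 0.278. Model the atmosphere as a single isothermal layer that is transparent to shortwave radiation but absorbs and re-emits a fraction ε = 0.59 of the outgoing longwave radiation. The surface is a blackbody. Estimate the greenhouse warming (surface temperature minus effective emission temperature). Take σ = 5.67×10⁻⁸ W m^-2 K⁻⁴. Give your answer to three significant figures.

The planet radiates to space at T_e = [S(1−α)/(4σ)]^(1/4) = 63.63 K.
Surface balance with a leaky layer gives σT_s⁴ = σT_e⁴·2/(2−ε), so T_s = T_e·[2/(2−0.59)]^(1/4) = 69.44 K.
The atmosphere warms the surface by 5.811 K.

5.81 kelvin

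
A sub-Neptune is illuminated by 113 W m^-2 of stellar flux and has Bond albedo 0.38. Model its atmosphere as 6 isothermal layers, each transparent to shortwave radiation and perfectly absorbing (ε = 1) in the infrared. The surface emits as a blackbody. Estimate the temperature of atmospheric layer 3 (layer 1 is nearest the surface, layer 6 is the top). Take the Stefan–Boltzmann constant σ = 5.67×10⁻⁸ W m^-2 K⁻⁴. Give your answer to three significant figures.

Top-of-atmosphere balance: σT_e⁴ = S(1−α)/4 = 17.52 W m^-2 → T_e = 132.6 K.
The net upward flux σT_e⁴ is constant between every pair of levels, so T_k⁴ = (N+1−k)T_e⁴.
T_3 = (4)^(1/4)·132.6 = 187.5 K.

187 K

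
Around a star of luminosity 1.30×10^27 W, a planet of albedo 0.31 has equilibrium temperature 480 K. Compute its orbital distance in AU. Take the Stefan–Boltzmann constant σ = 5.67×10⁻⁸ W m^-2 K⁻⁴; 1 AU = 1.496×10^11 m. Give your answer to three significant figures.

0.515 AU

Required flux: S = 4σT⁴/(1−α) = 17450 W m^-2.
Then d = [L/(4πS)]^(1/2) = 7.700×10^10 m, i.e. 0.5147 AU.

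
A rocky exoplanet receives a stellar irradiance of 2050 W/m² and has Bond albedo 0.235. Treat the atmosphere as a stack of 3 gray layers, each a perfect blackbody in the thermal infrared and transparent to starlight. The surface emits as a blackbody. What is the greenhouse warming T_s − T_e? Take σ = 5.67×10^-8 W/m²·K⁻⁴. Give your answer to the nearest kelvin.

119 kelvin

The effective emission temperature is T_e = [S(1−α)/(4σ)]^¼ = 288.4 K.
Surface: T_s = (4)^¼·T_e = 407.8 K.
Warming: T_s − T_e = 119.4 K.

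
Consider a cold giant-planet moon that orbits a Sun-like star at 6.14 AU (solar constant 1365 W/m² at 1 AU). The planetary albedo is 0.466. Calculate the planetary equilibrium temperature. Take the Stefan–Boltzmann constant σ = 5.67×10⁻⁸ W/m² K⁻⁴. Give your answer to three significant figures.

Irradiance scales as 1/d², so S = 1365 W/m² × (1/6.14)² = 36.21 W/m².
Absorbed flux (global mean): S(1−α)/4 = 36.21·0.534/4 = 4.834 W/m².
Set σT⁴ = 4.834 → T = (4.834/σ)^(1/4) = 96.09 K.

96.1 K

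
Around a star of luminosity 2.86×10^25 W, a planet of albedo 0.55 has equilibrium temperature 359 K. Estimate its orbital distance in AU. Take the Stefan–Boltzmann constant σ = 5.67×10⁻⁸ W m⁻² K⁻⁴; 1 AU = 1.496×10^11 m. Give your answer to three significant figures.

Energy balance gives S = 4σT⁴/(1−α) = 8372 W m⁻².
S = L/(4πd²) → d = √(L/4πS) = √(2.86×10^25/(4π·8372)) = 1.649×10^10 m = 0.1102 AU.

0.110 AU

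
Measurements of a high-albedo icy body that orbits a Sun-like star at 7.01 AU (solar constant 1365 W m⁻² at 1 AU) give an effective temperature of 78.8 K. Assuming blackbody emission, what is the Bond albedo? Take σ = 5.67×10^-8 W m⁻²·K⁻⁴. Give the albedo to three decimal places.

By the inverse-square law, S = 1365/7.01² = 27.78 W m⁻².
Energy balance: S(1−α)/4 = σT⁴, so 1−α = 4σT⁴/S.
σT⁴ = 2.186 W m⁻², so 4σT⁴ = 8.745 W m⁻².
Hence α = 1 − 8.745/27.78 = 0.6852.

0.685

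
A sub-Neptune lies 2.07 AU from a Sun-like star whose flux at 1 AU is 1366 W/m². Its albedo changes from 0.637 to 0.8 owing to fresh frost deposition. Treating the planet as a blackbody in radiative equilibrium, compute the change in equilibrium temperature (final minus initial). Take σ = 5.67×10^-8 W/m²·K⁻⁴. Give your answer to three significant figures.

-20.8 kelvin

Irradiance scales as 1/d², so S = 1366 W/m² × (1/2.07)² = 318.8 W/m².
Before: T₁ = [318.8·0.363/(4σ)]^(1/4) = 150.3 K.
With α = 0.8, T₂ = 129.5 K.
Change: 129.5 − 150.3 = -20.81 K.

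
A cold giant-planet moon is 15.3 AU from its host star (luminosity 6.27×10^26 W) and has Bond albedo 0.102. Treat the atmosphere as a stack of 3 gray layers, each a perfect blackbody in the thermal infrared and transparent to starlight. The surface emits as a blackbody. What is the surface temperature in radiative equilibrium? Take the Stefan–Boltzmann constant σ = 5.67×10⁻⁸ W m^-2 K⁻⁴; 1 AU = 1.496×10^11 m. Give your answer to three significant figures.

111 K

d = 15.3 × 1.496×10^11 m = 2.289×10^12 m.
Flux at the orbit: S = L/(4πd²) = 6.27×10^26/(4π·(2.29×10^12)²) = 9.524 W m^-2.
OLR = S(1−α)/4 = 2.138 W m^-2; the top layer radiates at T_e = 78.36 K.
For an N-layer opaque stack, T_s⁴ = (N+1)T_e⁴, hence T_s = (4)^(1/4)×78.36 K = 110.8 K.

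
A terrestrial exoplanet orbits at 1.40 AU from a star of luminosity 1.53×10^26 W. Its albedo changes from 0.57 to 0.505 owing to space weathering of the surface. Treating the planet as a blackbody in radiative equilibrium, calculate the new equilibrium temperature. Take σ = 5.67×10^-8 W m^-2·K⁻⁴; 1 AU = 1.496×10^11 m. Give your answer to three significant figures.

Orbital distance: d = 1.40 AU = 2.094×10^11 m.
Spreading L over a sphere of radius d: S = 1.53×10^26/(4π·2.09×10^11²) = 277.6 W m^-2.
New equilibrium: T₂ = [(1−0.505)·277.6/(4σ)]^(1/4) = 156.9 K.

157 K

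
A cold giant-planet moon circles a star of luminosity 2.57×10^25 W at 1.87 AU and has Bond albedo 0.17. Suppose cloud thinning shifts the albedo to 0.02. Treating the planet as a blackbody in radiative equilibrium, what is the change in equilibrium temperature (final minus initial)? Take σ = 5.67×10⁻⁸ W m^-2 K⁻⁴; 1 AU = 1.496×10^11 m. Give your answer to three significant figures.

d = 1.87 × 1.496×10^11 m = 2.798×10^11 m.
Flux at the orbit: S = L/(4πd²) = 2.57×10^25/(4π·(2.80×10^11)²) = 26.13 W m^-2.
Initial: T₁ = [S(1−0.17)/(4σ)]^(1/4) = 98.89 K.
Final:   T₂ = [S(1−0.02)/(4σ)]^(1/4) = 103.1 K.
Change: 103.1 − 98.89 = 4.194 K.

4.19 K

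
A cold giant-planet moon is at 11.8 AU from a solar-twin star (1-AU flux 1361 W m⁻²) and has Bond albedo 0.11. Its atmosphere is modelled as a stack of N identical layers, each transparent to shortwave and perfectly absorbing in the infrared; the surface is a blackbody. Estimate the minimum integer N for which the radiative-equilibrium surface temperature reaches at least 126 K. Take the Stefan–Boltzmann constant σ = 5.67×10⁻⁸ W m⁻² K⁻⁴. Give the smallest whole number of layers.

6

Flux at the orbit: S = 1361/(11.8)² = 9.774 W m⁻².
Top-of-atmosphere balance: σT_e⁴ = S(1−α)/4 = 2.175 W m⁻² → T_e = 78.70 K.
Need (N+1)T_e⁴ ≥ T_s⁴, i.e. N+1 ≥ (126/78.70)⁴ = 6.571.
Rounding up, N = 6.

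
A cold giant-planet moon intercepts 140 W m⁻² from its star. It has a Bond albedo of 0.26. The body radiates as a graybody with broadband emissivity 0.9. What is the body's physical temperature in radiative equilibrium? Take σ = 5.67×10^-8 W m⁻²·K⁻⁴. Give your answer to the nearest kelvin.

150 K

Absorbed flux (global mean): S(1−α)/4 = 140.0·0.74/4 = 25.90 W m⁻².
Radiative balance εσT⁴ = 25.90 gives T = [25.90/(0.9·σ)]^(1/4) = 150.1 K.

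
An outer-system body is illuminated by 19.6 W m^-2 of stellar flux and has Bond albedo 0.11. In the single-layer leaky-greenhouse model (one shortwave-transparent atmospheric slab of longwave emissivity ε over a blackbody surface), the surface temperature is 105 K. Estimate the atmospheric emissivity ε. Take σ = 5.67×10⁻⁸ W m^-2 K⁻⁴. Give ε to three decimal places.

Effective temperature: T_e = [S(1−α)/(4σ)]^(1/4) = 93.65 K.
Since (2−ε)/2 = (T_e/T_s)⁴ = 0.6328, ε = 0.7345.

0.734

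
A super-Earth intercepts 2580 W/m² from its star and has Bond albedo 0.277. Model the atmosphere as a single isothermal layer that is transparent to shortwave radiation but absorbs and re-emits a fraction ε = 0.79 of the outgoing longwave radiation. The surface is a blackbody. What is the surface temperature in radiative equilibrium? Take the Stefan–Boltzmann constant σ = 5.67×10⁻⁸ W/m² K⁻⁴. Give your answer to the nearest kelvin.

341 K

At the top of the atmosphere, σT_e⁴ = S(1−α)/4 = 466.3 W/m², giving T_e = 301.1 K.
Surface balance with a leaky layer gives σT_s⁴ = σT_e⁴·2/(2−ε), so T_s = T_e·[2/(2−0.79)]^(1/4) = 341.5 K.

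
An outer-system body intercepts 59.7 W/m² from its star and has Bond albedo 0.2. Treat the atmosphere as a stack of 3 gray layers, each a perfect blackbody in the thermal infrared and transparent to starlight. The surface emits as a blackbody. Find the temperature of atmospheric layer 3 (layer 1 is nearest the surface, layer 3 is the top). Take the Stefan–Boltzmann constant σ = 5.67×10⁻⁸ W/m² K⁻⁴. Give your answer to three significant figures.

OLR = S(1−α)/4 = 11.94 W/m²; the top layer radiates at T_e = 120.5 K.
Each opaque layer satisfies 2T_j⁴ = T_{j−1}⁴ + T_{j+1}⁴, giving T_k⁴ = (N+1−k)T_e⁴.
T_3 = (1)^(1/4)·120.5 = 120.5 K.

120 kelvin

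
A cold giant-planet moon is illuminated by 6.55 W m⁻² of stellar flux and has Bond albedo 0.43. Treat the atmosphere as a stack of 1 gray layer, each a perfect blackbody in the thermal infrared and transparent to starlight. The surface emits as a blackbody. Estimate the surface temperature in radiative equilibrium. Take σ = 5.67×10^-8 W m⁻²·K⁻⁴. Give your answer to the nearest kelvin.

76 K

Top-of-atmosphere balance: σT_e⁴ = S(1−α)/4 = 0.9334 W m⁻² → T_e = 63.70 K.
Layer-by-layer balance gives σT_s⁴ = (N+1)σT_e⁴, so T_s = 2^¼·63.70 = 75.75 K.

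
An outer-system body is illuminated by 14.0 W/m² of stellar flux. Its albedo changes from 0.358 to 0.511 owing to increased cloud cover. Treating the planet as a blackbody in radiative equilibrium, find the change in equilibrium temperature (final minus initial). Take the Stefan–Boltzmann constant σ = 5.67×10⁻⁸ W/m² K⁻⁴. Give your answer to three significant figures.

-5.22 K

With α = 0.358, T₁ = 79.34 K.
With α = 0.511, T₂ = 74.12 K.
Change: 74.12 − 79.34 = -5.220 K.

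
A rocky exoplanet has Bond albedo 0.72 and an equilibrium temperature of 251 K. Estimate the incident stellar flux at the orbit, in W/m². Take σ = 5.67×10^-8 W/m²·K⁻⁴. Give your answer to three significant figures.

From S(1−α)/4 = σT⁴: S = 4σT⁴/(1−α).
σT⁴ = 5.67×10⁻⁸·(251)⁴ = 225.0 W/m².
S = 4·225.0/0.28 = 3215 W/m².

3210 W/m²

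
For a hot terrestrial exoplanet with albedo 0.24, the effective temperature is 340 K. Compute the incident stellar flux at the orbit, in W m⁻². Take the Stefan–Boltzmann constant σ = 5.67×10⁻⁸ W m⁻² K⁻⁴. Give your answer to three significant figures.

Invert the energy balance for S: S = 4σT⁴/(1−α).
σT⁴ = 5.67×10⁻⁸·(340)⁴ = 757.7 W m⁻².
S = 4·757.7/0.76 = 3988 W m⁻².

3990 W m⁻²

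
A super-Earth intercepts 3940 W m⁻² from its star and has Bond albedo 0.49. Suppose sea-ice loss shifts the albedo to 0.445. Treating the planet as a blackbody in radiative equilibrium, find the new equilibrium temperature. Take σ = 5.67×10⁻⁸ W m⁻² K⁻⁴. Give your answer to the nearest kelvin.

With the new albedo, S(1−α₂)/4 = 546.7 W m⁻², so T₂ = 313.4 K.

313 K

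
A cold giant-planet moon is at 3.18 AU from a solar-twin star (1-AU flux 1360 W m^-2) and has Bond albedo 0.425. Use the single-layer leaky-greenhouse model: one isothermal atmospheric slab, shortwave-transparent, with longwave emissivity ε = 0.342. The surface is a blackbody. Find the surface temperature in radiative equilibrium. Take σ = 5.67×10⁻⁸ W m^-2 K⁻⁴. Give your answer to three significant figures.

Flux at the orbit: S = 1360/(3.18)² = 134.5 W m^-2.
The planet radiates to space at T_e = [S(1−α)/(4σ)]^(1/4) = 135.9 K.
Surface balance with a leaky layer gives σT_s⁴ = σT_e⁴·2/(2−ε), so T_s = T_e·[2/(2−0.342)]^(1/4) = 142.4 K.

142 K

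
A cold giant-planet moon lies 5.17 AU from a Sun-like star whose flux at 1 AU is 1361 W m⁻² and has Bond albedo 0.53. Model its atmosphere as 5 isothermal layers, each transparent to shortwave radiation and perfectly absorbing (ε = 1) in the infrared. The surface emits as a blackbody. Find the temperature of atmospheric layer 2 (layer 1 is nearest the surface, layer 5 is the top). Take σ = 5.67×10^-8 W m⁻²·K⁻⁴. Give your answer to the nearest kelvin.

143 kelvin

By the inverse-square law, S = 1361/5.17² = 50.92 W m⁻².
The effective emission temperature is T_e = [S(1−α)/(4σ)]^¼ = 101.4 K.
Each opaque layer satisfies 2T_j⁴ = T_{j−1}⁴ + T_{j+1}⁴, giving T_k⁴ = (N+1−k)T_e⁴.
T_2 = (4)^(1/4)·101.4 = 143.3 K.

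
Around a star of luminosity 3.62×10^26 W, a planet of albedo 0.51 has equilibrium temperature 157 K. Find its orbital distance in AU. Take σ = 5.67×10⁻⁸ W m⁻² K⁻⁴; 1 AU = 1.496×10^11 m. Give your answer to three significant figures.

Required flux: S = 4σT⁴/(1−α) = 281.2 W m⁻².
Then d = [L/(4πS)]^(1/2) = 3.201×10^11 m, i.e. 2.139 AU.

2.14 AU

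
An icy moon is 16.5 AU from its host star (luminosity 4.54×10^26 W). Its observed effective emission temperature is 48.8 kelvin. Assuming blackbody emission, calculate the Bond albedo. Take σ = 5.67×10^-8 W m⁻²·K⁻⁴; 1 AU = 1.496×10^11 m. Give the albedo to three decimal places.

d = 16.5 × 1.496×10^11 m = 2.468×10^12 m.
Spreading L over a sphere of radius d: S = 4.54×10^26/(4π·2.47×10^12²) = 5.929 W m⁻².
From σT⁴ = S(1−α)/4 we invert for α: 1−α = 4σT⁴/S.
σT⁴ = 0.3216 W m⁻², so 4σT⁴ = 1.286 W m⁻².
Hence α = 1 − 1.286/5.929 = 0.7831.

0.783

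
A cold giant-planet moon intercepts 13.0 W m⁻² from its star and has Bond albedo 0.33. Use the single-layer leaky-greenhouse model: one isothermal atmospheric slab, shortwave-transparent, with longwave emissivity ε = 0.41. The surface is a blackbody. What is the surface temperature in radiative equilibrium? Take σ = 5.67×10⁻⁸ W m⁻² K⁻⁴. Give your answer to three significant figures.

At the top of the atmosphere, σT_e⁴ = S(1−α)/4 = 2.177 W m⁻², giving T_e = 78.72 K.
The surface balance (absorbed SW + ε·downward IR = σT_s⁴) with T_a⁴ = T_s⁴/2 reduces to T_s = T_e·[2/(2−ε)]^¼ = 83.37 K.

83.4 K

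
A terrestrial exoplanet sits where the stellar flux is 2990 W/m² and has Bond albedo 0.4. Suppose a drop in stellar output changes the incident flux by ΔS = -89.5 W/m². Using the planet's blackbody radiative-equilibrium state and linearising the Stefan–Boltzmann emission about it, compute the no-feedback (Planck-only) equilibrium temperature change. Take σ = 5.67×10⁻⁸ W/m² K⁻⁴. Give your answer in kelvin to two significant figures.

Reference equilibrium: T_e = [S(1−α)/(4σ)]^(1/4) = 298.2 K.
Only a fraction (1−α) is absorbed and it's spread over 4πR², so ΔF = (1−α)ΔS/4 = -13.42 W/m².
Linearising σT⁴ gives d(σT⁴)/dT = 4σT_e³ = 6.016 W/m² per K.
So ΔT₀ = -13.42/6.016 = -2.23 K.

-2.2 K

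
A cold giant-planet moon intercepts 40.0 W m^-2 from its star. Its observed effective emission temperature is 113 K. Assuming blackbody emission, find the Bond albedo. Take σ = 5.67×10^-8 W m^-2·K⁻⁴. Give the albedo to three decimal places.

0.076

From σT⁴ = S(1−α)/4 we invert for α: 1−α = 4σT⁴/S.
4σT⁴ = 4·5.67×10⁻⁸·(113)⁴ = 36.98 W m^-2.
Hence α = 1 − 36.98/40.00 = 0.0755.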